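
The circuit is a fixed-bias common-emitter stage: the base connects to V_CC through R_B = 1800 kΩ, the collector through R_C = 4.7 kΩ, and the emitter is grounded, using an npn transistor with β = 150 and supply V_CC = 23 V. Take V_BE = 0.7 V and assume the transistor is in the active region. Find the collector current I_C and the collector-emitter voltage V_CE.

Base loop: V_CC = I_B·R_B + V_BE, so I_B = (23 − 0.7)/1800 kΩ = 0.0124 mA.
In the active region I_C = β·I_B = 150 × 0.0124 = 1.86 mA.
Collector loop: V_CE = V_CC − I_C·R_C = 23 − 1.86×4.7 = 14.3 V.
Since V_CE = 14.3 V > V_CE(sat) ≈ 0.2 V, the transistor is in the active region as assumed.

I_C ≈ 1.9 mA, V_CE ≈ 14 V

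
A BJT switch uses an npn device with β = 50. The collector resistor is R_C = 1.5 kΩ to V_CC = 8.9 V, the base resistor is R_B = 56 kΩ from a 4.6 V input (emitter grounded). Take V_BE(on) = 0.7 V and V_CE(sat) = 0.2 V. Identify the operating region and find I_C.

Assume active. Base-emitter loop: I_B = (V_BB − V_BE)/R_B = (4.6 − 0.7)/56 = 0.0696 mA.
I_C = β·I_B = 50×0.0696 = 3.48 mA.
V_CE = V_CC − I_C·R_C = 8.9 − 3.48×1.5 = 3.68 V > V_CE(sat), so the active-region assumption holds.

active; I_C ≈ 3.5 mA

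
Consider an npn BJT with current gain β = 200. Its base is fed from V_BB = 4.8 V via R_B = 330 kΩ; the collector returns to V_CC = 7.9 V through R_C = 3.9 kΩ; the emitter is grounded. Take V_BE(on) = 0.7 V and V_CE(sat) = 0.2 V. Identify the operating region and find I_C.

saturation; I_C ≈ 2 mA

Assume active: I_B = (4.8 − 0.7)/330 = 0.0124 mA, giving I_C = β·I_B = 2.48 mA.
But then V_CE = 7.9 − 2.48×3.9 = -1.79 V < V_CE(sat) = 0.2 V — impossible in the active region.
So the transistor is saturated. With V_CE = 0.2 V, I_C = (V_CC − 0.2)/R_C = 7.7/3.9 = 1.97 mA.
Check: β·I_B = 2.48 mA > I_C = 1.97 mA, confirming saturation.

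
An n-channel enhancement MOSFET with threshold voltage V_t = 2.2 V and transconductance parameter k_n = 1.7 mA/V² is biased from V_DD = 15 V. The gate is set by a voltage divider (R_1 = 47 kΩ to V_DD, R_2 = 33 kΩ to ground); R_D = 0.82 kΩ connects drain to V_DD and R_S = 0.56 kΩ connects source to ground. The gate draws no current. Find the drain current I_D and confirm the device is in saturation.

V_G = V_DD·R_2/(R_1+R_2) = 15×33/80 = 6.19 V.
Assume saturation: I_D = (k_n/2)(V_GS − V_t)² with V_GS = V_G − I_D·R_S = 6.19 − 0.56·I_D.
Substituting gives 0.267·I_D² − 4.8·I_D + 13.5 = 0, with roots I_D = 3.5 or 14.5 mA.
The root I_D = 14.5 mA gives V_GS = -1.93 V ≤ V_t, so take I_D = 3.5 mA.
Then V_GS = 4.23 V and V_DS = V_DD − I_D(R_D+R_S) = 15 − 3.5×1.38 = 10.2 V.
Saturation requires V_DS ≥ V_GS − V_t = 2.03 V; 10.2 ≥ 2.03 ✓.

I_D ≈ 3.5 mA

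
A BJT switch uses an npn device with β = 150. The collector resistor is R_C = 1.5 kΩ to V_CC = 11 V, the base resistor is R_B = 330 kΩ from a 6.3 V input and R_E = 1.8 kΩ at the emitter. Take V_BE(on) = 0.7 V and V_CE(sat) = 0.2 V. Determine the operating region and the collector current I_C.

active; I_C ≈ 1.4 mA

Assume active. Base-emitter loop: I_B = (V_BB − V_BE)/(R_B + (β+1)R_E) = (6.3 − 0.7)/(330 + 151×1.8) = 0.00931 mA.
I_C = β·I_B = 150×0.00931 = 1.4 mA.
V_CE = V_CC − I_C·R_C − I_E·R_E = 11 − 1.4×1.5 − 1.41×1.8 = 6.38 V > V_CE(sat), so the active-region assumption holds.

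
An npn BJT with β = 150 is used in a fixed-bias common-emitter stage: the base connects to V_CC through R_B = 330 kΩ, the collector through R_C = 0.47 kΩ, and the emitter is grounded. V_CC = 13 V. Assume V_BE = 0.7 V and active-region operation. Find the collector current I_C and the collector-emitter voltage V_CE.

Base loop: V_CC = I_B·R_B + V_BE, so I_B = (13 − 0.7)/330 kΩ = 0.0373 mA.
In the active region I_C = β·I_B = 150 × 0.0373 = 5.59 mA.
Collector loop: V_CE = V_CC − I_C·R_C = 13 − 5.59×0.47 = 10.4 V.
Since V_CE = 10.4 V > V_CE(sat) ≈ 0.2 V, the transistor is in the active region as assumed.

I_C ≈ 5.6 mA, V_CE ≈ 10 V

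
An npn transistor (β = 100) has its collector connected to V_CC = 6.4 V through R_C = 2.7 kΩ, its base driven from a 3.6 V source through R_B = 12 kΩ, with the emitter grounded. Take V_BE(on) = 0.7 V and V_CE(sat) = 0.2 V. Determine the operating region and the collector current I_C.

saturation; I_C ≈ 2.3 mA

Assume active: I_B = (3.6 − 0.7)/12 = 0.242 mA, giving I_C = β·I_B = 24.2 mA.
But then V_CE = 6.4 − 24.2×2.7 = -58.9 V < V_CE(sat) = 0.2 V — impossible in the active region.
So the transistor is saturated. With V_CE = 0.2 V, I_C = (V_CC − 0.2)/R_C = 6.2/2.7 = 2.3 mA.
Check: β·I_B = 24.2 mA > I_C = 2.3 mA, confirming saturation.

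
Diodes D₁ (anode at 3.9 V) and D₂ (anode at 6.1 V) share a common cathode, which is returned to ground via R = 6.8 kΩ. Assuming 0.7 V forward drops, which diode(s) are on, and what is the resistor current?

Only D₂ conducts; I_R ≈ 0.79 mA

Assume both conduct. Then node N would need to be at both 3.9−0.7 = 3.2 V and 6.1−0.7 = 5.4 V, which is impossible.
Assume only D₂ conducts: V_N = 6.1 − 0.7 = 5.4 V, so I_R = 5.4/6.8 = 0.794 mA.
Check D₁: its anode-to-cathode voltage is 3.9 − 5.4 = -1.5 V < 0.7 V, so it is off. The assumption is consistent.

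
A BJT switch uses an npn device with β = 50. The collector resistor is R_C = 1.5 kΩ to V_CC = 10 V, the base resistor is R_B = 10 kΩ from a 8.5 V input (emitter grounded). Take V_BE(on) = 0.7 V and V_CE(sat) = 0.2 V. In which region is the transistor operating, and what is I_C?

saturation; I_C ≈ 6.5 mA

Assume active: I_B = (8.5 − 0.7)/10 = 0.78 mA, giving I_C = β·I_B = 39 mA.
But then V_CE = 10 − 39×1.5 = -48.5 V < V_CE(sat) = 0.2 V — impossible in the active region.
So the transistor is saturated. With V_CE = 0.2 V, I_C = (V_CC − 0.2)/R_C = 9.8/1.5 = 6.53 mA.
Check: β·I_B = 39 mA > I_C = 6.53 mA, confirming saturation.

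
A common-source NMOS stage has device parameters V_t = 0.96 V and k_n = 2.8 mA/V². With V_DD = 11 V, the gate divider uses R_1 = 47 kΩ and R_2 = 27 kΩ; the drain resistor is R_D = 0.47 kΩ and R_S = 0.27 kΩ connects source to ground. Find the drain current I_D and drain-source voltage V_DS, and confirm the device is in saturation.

I_D ≈ 4.6 mA, V_DS ≈ 7.6 V

V_G = V_DD·R_2/(R_1+R_2) = 11×27/74 = 4.01 V.
Assume saturation: I_D = (k_n/2)(V_GS − V_t)² with V_GS = V_G − I_D·R_S = 4.01 − 0.27·I_D.
Substituting gives 0.102·I_D² − 3.31·I_D + 13.1 = 0, with roots I_D = 4.6 or 27.8 mA.
The root I_D = 27.8 mA gives V_GS = -3.5 V ≤ V_t, so take I_D = 4.6 mA.
Then V_GS = 2.77 V and V_DS = V_DD − I_D(R_D+R_S) = 11 − 4.6×0.74 = 7.6 V.
Saturation requires V_DS ≥ V_GS − V_t = 1.81 V; 7.6 ≥ 1.81 ✓.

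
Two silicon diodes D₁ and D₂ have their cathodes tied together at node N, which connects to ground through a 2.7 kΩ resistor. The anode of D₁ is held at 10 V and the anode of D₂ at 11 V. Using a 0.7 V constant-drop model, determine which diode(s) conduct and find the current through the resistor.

Assume both conduct. Then node N would need to be at both 10−0.7 = 9.3 V and 11−0.7 = 10.3 V, which is impossible.
Assume only D₂ conducts: V_N = 11 − 0.7 = 10.3 V, so I_R = 10.3/2.7 = 3.81 mA.
Check D₁: its anode-to-cathode voltage is 10 − 10.3 = -0.3 V < 0.7 V, so it is off. The assumption is consistent.

Only D₂ conducts; I_R ≈ 3.8 mA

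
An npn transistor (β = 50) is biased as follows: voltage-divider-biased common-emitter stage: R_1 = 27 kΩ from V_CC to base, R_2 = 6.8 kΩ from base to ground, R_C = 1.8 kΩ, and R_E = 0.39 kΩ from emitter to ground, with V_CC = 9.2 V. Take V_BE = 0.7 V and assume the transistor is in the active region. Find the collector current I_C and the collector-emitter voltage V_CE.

Thevenize the base divider: V_Th = V_CC·R_2/(R_1+R_2) = 9.2×6.8/33.8 = 1.85 V, R_Th = R_1‖R_2 = 5.43 kΩ.
Base-emitter loop: V_Th = I_B·R_Th + V_BE + (β+1)I_B·R_E, so I_B = (1.85 − 0.7) / (5.43 + 51×0.39) = 0.0455 mA.
I_C = β·I_B = 50×0.0455 = 2.27 mA, and I_E = (β+1)I_B = 2.32 mA.
V_CE = V_CC − I_C·R_C − I_E·R_E = 9.2 − 2.27×1.8 − 2.32×0.39 = 4.21 V.
V_CE = 4.21 V > 0.2 V confirms active-region operation.

I_C ≈ 2.3 mA, V_CE ≈ 4.2 V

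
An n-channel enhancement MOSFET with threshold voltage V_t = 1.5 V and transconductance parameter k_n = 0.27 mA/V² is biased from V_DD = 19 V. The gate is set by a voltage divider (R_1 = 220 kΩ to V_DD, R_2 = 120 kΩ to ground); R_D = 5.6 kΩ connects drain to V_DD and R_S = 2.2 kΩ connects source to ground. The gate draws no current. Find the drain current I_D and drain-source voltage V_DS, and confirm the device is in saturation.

I_D ≈ 1.1 mA, V_DS ≈ 11 V

V_G = V_DD·R_2/(R_1+R_2) = 19×120/340 = 6.71 V.
Assume saturation: I_D = (k_n/2)(V_GS − V_t)² with V_GS = V_G − I_D·R_S = 6.71 − 2.2·I_D.
Substituting gives 0.653·I_D² − 4.09·I_D + 3.66 = 0, with roots I_D = 1.08 or 5.18 mA.
The root I_D = 5.18 mA gives V_GS = -4.7 V ≤ V_t, so take I_D = 1.08 mA.
Then V_GS = 4.33 V and V_DS = V_DD − I_D(R_D+R_S) = 19 − 1.08×7.8 = 10.6 V.
Saturation requires V_DS ≥ V_GS − V_t = 2.83 V; 10.6 ≥ 2.83 ✓.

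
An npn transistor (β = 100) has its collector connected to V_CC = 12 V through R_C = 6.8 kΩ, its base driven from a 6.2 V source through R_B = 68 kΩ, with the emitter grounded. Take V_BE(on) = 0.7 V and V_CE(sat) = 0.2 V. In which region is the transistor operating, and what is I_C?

Assume active: I_B = (6.2 − 0.7)/68 = 0.0809 mA, giving I_C = β·I_B = 8.09 mA.
But then V_CE = 12 − 8.09×6.8 = -43 V < V_CE(sat) = 0.2 V — impossible in the active region.
So the transistor is saturated. With V_CE = 0.2 V, I_C = (V_CC − 0.2)/R_C = 11.8/6.8 = 1.74 mA.
Check: β·I_B = 8.09 mA > I_C = 1.74 mA, confirming saturation.

saturation; I_C ≈ 1.7 mA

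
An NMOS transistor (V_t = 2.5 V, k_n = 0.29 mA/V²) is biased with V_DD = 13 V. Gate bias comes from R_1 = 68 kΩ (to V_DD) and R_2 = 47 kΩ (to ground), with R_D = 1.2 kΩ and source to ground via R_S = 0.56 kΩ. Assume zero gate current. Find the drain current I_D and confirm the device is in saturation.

V_G = V_DD·R_2/(R_1+R_2) = 13×47/115 = 5.31 V.
Assume saturation: I_D = (k_n/2)(V_GS − V_t)² with V_GS = V_G − I_D·R_S = 5.31 − 0.56·I_D.
Substituting gives 0.0455·I_D² − 1.46·I_D + 1.15 = 0, with roots I_D = 0.808 or 31.2 mA.
The root I_D = 31.2 mA gives V_GS = -12.2 V ≤ V_t, so take I_D = 0.808 mA.
Then V_GS = 4.86 V and V_DS = V_DD − I_D(R_D+R_S) = 13 − 0.808×1.76 = 11.6 V.
Saturation requires V_DS ≥ V_GS − V_t = 2.36 V; 11.6 ≥ 2.36 ✓.

I_D ≈ 0.81 mA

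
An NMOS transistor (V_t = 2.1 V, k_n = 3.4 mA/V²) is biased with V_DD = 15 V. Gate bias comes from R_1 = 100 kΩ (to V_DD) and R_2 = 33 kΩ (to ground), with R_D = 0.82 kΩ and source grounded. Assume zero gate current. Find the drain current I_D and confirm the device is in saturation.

I_D ≈ 4.5 mA

V_G = V_DD·R_2/(R_1+R_2) = 15×33/133 = 3.72 V. With the source grounded, V_GS = V_G = 3.72 V.
Assume saturation: I_D = (k_n/2)(V_GS − V_t)² = (3.4/2)×(3.72 − 2.1)² = 1.7×1.62² = 4.47 mA.
V_DS = V_DD − I_D·R_D = 15 − 4.47×0.82 = 11.3 V.
Saturation requires V_DS ≥ V_GS − V_t = 1.62 V; 11.3 ≥ 1.62 ✓.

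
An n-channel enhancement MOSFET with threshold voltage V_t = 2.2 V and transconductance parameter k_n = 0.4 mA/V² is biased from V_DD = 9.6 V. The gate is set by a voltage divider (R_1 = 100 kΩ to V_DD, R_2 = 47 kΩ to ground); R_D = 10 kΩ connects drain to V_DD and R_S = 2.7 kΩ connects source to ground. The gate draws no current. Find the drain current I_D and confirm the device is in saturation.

I_D ≈ 0.083 mA

V_G = V_DD·R_2/(R_1+R_2) = 9.6×47/147 = 3.07 V.
Assume saturation: I_D = (k_n/2)(V_GS − V_t)² with V_GS = V_G − I_D·R_S = 3.07 − 2.7·I_D.
Substituting gives 1.46·I_D² − 1.94·I_D + 0.151 = 0, with roots I_D = 0.0832 or 1.25 mA.
The root I_D = 1.25 mA gives V_GS = -0.297 V ≤ V_t, so take I_D = 0.0832 mA.
Then V_GS = 2.84 V and V_DS = V_DD − I_D(R_D+R_S) = 9.6 − 0.0832×12.7 = 8.54 V.
Saturation requires V_DS ≥ V_GS − V_t = 0.645 V; 8.54 ≥ 0.645 ✓.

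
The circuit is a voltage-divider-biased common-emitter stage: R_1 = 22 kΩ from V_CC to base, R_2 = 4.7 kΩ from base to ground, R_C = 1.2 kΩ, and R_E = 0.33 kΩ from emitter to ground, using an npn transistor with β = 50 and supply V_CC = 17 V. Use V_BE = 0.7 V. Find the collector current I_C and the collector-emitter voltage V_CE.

Thevenize the base divider: V_Th = V_CC·R_2/(R_1+R_2) = 17×4.7/26.7 = 2.99 V, R_Th = R_1‖R_2 = 3.87 kΩ.
Base-emitter loop: V_Th = I_B·R_Th + V_BE + (β+1)I_B·R_E, so I_B = (2.99 − 0.7) / (3.87 + 51×0.33) = 0.111 mA.
I_C = β·I_B = 50×0.111 = 5.54 mA, and I_E = (β+1)I_B = 5.65 mA.
V_CE = V_CC − I_C·R_C − I_E·R_E = 17 − 5.54×1.2 − 5.65×0.33 = 8.49 V.
V_CE = 8.49 V > 0.2 V confirms active-region operation.

I_C ≈ 5.5 mA, V_CE ≈ 8.5 V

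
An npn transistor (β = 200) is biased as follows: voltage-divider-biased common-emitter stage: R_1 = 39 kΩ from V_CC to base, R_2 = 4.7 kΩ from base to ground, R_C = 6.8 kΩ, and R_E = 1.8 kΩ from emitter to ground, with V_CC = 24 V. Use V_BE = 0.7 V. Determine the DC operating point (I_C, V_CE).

Thevenize the base divider: V_Th = V_CC·R_2/(R_1+R_2) = 24×4.7/43.7 = 2.58 V, R_Th = R_1‖R_2 = 4.19 kΩ.
Base-emitter loop: V_Th = I_B·R_Th + V_BE + (β+1)I_B·R_E, so I_B = (2.58 − 0.7) / (4.19 + 201×1.8) = 0.00514 mA.
I_C = β·I_B = 200×0.00514 = 1.03 mA, and I_E = (β+1)I_B = 1.03 mA.
V_CE = V_CC − I_C·R_C − I_E·R_E = 24 − 1.03×6.8 − 1.03×1.8 = 15.1 V.
V_CE = 15.1 V > 0.2 V confirms active-region operation.

I_C ≈ 1 mA, V_CE ≈ 15 V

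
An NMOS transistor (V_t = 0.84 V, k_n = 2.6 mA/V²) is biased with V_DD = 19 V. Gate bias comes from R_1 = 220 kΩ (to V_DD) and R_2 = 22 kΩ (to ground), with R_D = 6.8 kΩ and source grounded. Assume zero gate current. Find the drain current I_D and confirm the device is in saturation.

V_G = V_DD·R_2/(R_1+R_2) = 19×22/242 = 1.73 V. With the source grounded, V_GS = V_G = 1.73 V.
Assume saturation: I_D = (k_n/2)(V_GS − V_t)² = (2.6/2)×(1.73 − 0.84)² = 1.3×0.887² = 1.02 mA.
V_DS = V_DD − I_D·R_D = 19 − 1.02×6.8 = 12 V.
Saturation requires V_DS ≥ V_GS − V_t = 0.887 V; 12 ≥ 0.887 ✓.

I_D ≈ 1 mA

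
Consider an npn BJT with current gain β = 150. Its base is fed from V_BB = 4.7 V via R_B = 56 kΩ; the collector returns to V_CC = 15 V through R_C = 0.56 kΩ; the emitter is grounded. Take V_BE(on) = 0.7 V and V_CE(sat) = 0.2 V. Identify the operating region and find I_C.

Assume active. Base-emitter loop: I_B = (V_BB − V_BE)/R_B = (4.7 − 0.7)/56 = 0.0714 mA.
I_C = β·I_B = 150×0.0714 = 10.7 mA.
V_CE = V_CC − I_C·R_C = 15 − 10.7×0.56 = 9 V > V_CE(sat), so the active-region assumption holds.

active; I_C ≈ 11 mA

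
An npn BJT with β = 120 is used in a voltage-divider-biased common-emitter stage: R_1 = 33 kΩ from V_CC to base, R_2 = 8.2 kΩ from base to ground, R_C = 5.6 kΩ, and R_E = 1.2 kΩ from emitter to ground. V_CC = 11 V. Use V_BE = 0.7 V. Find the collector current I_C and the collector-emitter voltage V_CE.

I_C ≈ 1.2 mA, V_CE ≈ 3 V

Thevenize the base divider: V_Th = V_CC·R_2/(R_1+R_2) = 11×8.2/41.2 = 2.19 V, R_Th = R_1‖R_2 = 6.57 kΩ.
Base-emitter loop: V_Th = I_B·R_Th + V_BE + (β+1)I_B·R_E, so I_B = (2.19 − 0.7) / (6.57 + 121×1.2) = 0.00981 mA.
I_C = β·I_B = 120×0.00981 = 1.18 mA, and I_E = (β+1)I_B = 1.19 mA.
V_CE = V_CC − I_C·R_C − I_E·R_E = 11 − 1.18×5.6 − 1.19×1.2 = 2.98 V.
V_CE = 2.98 V > 0.2 V confirms active-region operation.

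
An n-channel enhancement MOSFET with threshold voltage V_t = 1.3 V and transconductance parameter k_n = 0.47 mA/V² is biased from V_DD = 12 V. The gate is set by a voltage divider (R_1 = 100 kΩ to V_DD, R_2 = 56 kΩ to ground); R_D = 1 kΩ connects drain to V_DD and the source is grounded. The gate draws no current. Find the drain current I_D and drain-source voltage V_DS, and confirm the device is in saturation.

V_G = V_DD·R_2/(R_1+R_2) = 12×56/156 = 4.31 V. With the source grounded, V_GS = V_G = 4.31 V.
Assume saturation: I_D = (k_n/2)(V_GS − V_t)² = (0.47/2)×(4.31 − 1.3)² = 0.235×3.01² = 2.13 mA.
V_DS = V_DD − I_D·R_D = 12 − 2.13×1 = 9.87 V.
Saturation requires V_DS ≥ V_GS − V_t = 3.01 V; 9.87 ≥ 3.01 ✓.

I_D ≈ 2.1 mA, V_DS ≈ 9.9 V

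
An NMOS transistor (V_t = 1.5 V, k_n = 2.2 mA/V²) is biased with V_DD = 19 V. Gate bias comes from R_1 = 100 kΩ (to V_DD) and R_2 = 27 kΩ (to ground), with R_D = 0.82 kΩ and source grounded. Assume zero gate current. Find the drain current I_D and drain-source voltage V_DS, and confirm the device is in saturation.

I_D ≈ 7.1 mA, V_DS ≈ 13 V

V_G = V_DD·R_2/(R_1+R_2) = 19×27/127 = 4.04 V. With the source grounded, V_GS = V_G = 4.04 V.
Assume saturation: I_D = (k_n/2)(V_GS − V_t)² = (2.2/2)×(4.04 − 1.5)² = 1.1×2.54² = 7.09 mA.
V_DS = V_DD − I_D·R_D = 19 − 7.09×0.82 = 13.2 V.
Saturation requires V_DS ≥ V_GS − V_t = 2.54 V; 13.2 ≥ 2.54 ✓.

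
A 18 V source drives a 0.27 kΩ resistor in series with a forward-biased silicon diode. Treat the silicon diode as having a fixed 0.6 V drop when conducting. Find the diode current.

I ≈ 64 mA

KVL around the loop: 18 = V_D + I·R = 0.6 + I × 0.27 kΩ.
So I = (18 − 0.6) / 0.27 kΩ = 17.4 / 0.27 = 64.4 mA.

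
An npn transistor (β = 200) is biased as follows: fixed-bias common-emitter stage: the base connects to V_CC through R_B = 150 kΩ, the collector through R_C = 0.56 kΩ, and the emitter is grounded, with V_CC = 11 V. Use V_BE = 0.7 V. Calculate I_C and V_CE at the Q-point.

I_C ≈ 14 mA, V_CE ≈ 3.3 V

Base loop: V_CC = I_B·R_B + V_BE, so I_B = (11 − 0.7)/150 kΩ = 0.0687 mA.
In the active region I_C = β·I_B = 200 × 0.0687 = 13.7 mA.
Collector loop: V_CE = V_CC − I_C·R_C = 11 − 13.7×0.56 = 3.31 V.
Since V_CE = 3.31 V > V_CE(sat) ≈ 0.2 V, the transistor is in the active region as assumed.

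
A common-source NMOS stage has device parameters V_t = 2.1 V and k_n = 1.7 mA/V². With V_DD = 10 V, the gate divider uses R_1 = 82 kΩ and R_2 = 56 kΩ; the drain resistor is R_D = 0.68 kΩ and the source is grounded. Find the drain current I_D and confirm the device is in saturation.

V_G = V_DD·R_2/(R_1+R_2) = 10×56/138 = 4.06 V. With the source grounded, V_GS = V_G = 4.06 V.
Assume saturation: I_D = (k_n/2)(V_GS − V_t)² = (1.7/2)×(4.06 − 2.1)² = 0.85×1.96² = 3.26 mA.
V_DS = V_DD − I_D·R_D = 10 − 3.26×0.68 = 7.78 V.
Saturation requires V_DS ≥ V_GS − V_t = 1.96 V; 7.78 ≥ 1.96 ✓.

I_D ≈ 3.3 mA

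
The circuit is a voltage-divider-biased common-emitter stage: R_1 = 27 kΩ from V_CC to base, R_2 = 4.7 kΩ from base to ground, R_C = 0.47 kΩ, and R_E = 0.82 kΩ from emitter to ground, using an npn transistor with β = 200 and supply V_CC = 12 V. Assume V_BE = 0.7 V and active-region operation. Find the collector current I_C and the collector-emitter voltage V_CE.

Thevenize the base divider: V_Th = V_CC·R_2/(R_1+R_2) = 12×4.7/31.7 = 1.78 V, R_Th = R_1‖R_2 = 4 kΩ.
Base-emitter loop: V_Th = I_B·R_Th + V_BE + (β+1)I_B·R_E, so I_B = (1.78 − 0.7) / (4 + 201×0.82) = 0.00639 mA.
I_C = β·I_B = 200×0.00639 = 1.28 mA, and I_E = (β+1)I_B = 1.28 mA.
V_CE = V_CC − I_C·R_C − I_E·R_E = 12 − 1.28×0.47 − 1.28×0.82 = 10.3 V.
V_CE = 10.3 V > 0.2 V confirms active-region operation.

I_C ≈ 1.3 mA, V_CE ≈ 10 V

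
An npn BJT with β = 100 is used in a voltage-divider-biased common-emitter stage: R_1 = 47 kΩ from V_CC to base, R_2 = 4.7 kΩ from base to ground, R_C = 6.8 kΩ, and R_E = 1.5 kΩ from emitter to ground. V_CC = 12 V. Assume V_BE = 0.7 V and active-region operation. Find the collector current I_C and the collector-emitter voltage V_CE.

Thevenize the base divider: V_Th = V_CC·R_2/(R_1+R_2) = 12×4.7/51.7 = 1.09 V, R_Th = R_1‖R_2 = 4.27 kΩ.
Base-emitter loop: V_Th = I_B·R_Th + V_BE + (β+1)I_B·R_E, so I_B = (1.09 − 0.7) / (4.27 + 101×1.5) = 0.00251 mA.
I_C = β·I_B = 100×0.00251 = 0.251 mA, and I_E = (β+1)I_B = 0.253 mA.
V_CE = V_CC − I_C·R_C − I_E·R_E = 12 − 0.251×6.8 − 0.253×1.5 = 9.91 V.
V_CE = 9.91 V > 0.2 V confirms active-region operation.

I_C ≈ 0.25 mA, V_CE ≈ 9.9 V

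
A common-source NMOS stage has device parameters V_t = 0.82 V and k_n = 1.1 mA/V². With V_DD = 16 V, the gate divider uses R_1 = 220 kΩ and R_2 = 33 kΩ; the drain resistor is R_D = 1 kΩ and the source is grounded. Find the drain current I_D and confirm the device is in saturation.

V_G = V_DD·R_2/(R_1+R_2) = 16×33/253 = 2.09 V. With the source grounded, V_GS = V_G = 2.09 V.
Assume saturation: I_D = (k_n/2)(V_GS − V_t)² = (1.1/2)×(2.09 − 0.82)² = 0.55×1.27² = 0.883 mA.
V_DS = V_DD − I_D·R_D = 16 − 0.883×1 = 15.1 V.
Saturation requires V_DS ≥ V_GS − V_t = 1.27 V; 15.1 ≥ 1.27 ✓.

I_D ≈ 0.88 mA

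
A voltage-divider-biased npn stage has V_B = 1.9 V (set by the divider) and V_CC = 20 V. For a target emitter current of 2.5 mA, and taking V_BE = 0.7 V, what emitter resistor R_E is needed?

R_E ≈ 0.48 kΩ

V_E = V_B − V_BE = 1.9 − 0.7 = 1.2 V.
R_E = V_E / I_E = 1.2 / 2.5 = 0.48 kΩ.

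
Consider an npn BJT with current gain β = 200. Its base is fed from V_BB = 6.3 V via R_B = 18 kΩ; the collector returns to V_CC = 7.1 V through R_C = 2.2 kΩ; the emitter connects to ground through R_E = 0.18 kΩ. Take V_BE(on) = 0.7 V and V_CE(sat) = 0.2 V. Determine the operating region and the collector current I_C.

saturation; I_C ≈ 2.9 mA

Assume active: I_B = (6.3 − 0.7)/(18 + 201×0.18) = 0.103 mA, I_C = β·I_B = 20.7 mA.
Then V_CE = 7.1 − 20.7×2.2 − 20.8×0.18 = -42.1 V < 0.2 V — the active assumption fails.
Re-solve with V_CE = 0.2 V. KCL at the emitter: V_E/R_E = (V_BB−0.7−V_E)/R_B + (V_CC−0.2−V_E)/R_C, giving V_E = 0.568 V.
I_C = (V_CC − 0.2 − V_E)/R_C = (6.9 − 0.568)/2.2 = 2.88 mA.
Check: I_B = (5.6 − 0.568)/18 = 0.28 mA, and β·I_B = 55.9 mA > I_C, confirming saturation.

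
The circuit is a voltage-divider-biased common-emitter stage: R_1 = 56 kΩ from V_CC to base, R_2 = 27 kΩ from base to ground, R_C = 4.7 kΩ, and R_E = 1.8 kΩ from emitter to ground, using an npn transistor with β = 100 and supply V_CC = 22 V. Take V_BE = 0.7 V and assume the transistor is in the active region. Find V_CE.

Thevenize the base divider: V_Th = V_CC·R_2/(R_1+R_2) = 22×27/83 = 7.16 V, R_Th = R_1‖R_2 = 18.2 kΩ.
Base-emitter loop: V_Th = I_B·R_Th + V_BE + (β+1)I_B·R_E, so I_B = (7.16 − 0.7) / (18.2 + 101×1.8) = 0.0323 mA.
I_C = β·I_B = 100×0.0323 = 3.23 mA, and I_E = (β+1)I_B = 3.26 mA.
V_CE = V_CC − I_C·R_C − I_E·R_E = 22 − 3.23×4.7 − 3.26×1.8 = 0.96 V.
V_CE = 0.96 V > 0.2 V confirms active-region operation.

V_CE ≈ 0.96 V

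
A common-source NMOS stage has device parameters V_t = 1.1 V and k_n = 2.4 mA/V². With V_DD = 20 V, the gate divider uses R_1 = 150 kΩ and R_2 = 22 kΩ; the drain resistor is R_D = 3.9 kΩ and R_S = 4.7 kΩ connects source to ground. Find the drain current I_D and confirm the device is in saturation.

V_G = V_DD·R_2/(R_1+R_2) = 20×22/172 = 2.56 V.
Assume saturation: I_D = (k_n/2)(V_GS − V_t)² with V_GS = V_G − I_D·R_S = 2.56 − 4.7·I_D.
Substituting gives 26.5·I_D² − 17.4·I_D + 2.55 = 0, with roots I_D = 0.219 or 0.439 mA.
The root I_D = 0.439 mA gives V_GS = 0.495 V ≤ V_t, so take I_D = 0.219 mA.
Then V_GS = 1.53 V and V_DS = V_DD − I_D(R_D+R_S) = 20 − 0.219×8.6 = 18.1 V.
Saturation requires V_DS ≥ V_GS − V_t = 0.427 V; 18.1 ≥ 0.427 ✓.

I_D ≈ 0.22 mA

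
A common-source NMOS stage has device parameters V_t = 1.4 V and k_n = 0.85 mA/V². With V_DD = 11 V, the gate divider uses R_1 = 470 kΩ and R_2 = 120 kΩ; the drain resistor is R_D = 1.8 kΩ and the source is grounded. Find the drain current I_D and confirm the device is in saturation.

I_D ≈ 0.3 mA

V_G = V_DD·R_2/(R_1+R_2) = 11×120/590 = 2.24 V. With the source grounded, V_GS = V_G = 2.24 V.
Assume saturation: I_D = (k_n/2)(V_GS − V_t)² = (0.85/2)×(2.24 − 1.4)² = 0.425×0.837² = 0.298 mA.
V_DS = V_DD − I_D·R_D = 11 − 0.298×1.8 = 10.5 V.
Saturation requires V_DS ≥ V_GS − V_t = 0.837 V; 10.5 ≥ 0.837 ✓.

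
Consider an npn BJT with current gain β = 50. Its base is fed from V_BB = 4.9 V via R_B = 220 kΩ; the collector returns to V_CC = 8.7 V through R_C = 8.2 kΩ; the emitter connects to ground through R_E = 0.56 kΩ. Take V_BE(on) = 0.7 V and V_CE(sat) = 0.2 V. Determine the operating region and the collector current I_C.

active; I_C ≈ 0.84 mA

Assume active. Base-emitter loop: I_B = (V_BB − V_BE)/(R_B + (β+1)R_E) = (4.9 − 0.7)/(220 + 51×0.56) = 0.0169 mA.
I_C = β·I_B = 50×0.0169 = 0.845 mA.
V_CE = V_CC − I_C·R_C − I_E·R_E = 8.7 − 0.845×8.2 − 0.862×0.56 = 1.29 V > V_CE(sat), so the active-region assumption holds.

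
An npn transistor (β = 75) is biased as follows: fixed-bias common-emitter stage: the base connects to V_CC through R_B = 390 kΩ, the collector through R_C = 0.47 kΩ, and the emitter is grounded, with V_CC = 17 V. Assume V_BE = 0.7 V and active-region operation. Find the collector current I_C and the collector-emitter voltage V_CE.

I_C ≈ 3.1 mA, V_CE ≈ 16 V

Base loop: V_CC = I_B·R_B + V_BE, so I_B = (17 − 0.7)/390 kΩ = 0.0418 mA.
In the active region I_C = β·I_B = 75 × 0.0418 = 3.13 mA.
Collector loop: V_CE = V_CC − I_C·R_C = 17 − 3.13×0.47 = 15.5 V.
Since V_CE = 15.5 V > V_CE(sat) ≈ 0.2 V, the transistor is in the active region as assumed.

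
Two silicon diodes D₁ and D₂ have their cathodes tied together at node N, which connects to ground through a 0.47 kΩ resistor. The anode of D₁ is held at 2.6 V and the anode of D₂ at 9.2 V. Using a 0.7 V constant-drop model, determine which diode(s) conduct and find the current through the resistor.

Assume both conduct. Then node N would need to be at both 2.6−0.7 = 1.9 V and 9.2−0.7 = 8.5 V, which is impossible.
Assume only D₂ conducts: V_N = 9.2 − 0.7 = 8.5 V, so I_R = 8.5/0.47 = 18.1 mA.
Check D₁: its anode-to-cathode voltage is 2.6 − 8.5 = -5.9 V < 0.7 V, so it is off. The assumption is consistent.

Only D₂ conducts; I_R ≈ 18 mA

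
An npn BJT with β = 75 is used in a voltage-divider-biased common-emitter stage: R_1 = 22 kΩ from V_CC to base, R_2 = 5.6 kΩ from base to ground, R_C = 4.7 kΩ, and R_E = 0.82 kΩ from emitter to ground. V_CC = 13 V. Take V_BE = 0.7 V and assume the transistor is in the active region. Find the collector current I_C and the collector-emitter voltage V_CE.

Thevenize the base divider: V_Th = V_CC·R_2/(R_1+R_2) = 13×5.6/27.6 = 2.64 V, R_Th = R_1‖R_2 = 4.46 kΩ.
Base-emitter loop: V_Th = I_B·R_Th + V_BE + (β+1)I_B·R_E, so I_B = (2.64 − 0.7) / (4.46 + 76×0.82) = 0.029 mA.
I_C = β·I_B = 75×0.029 = 2.18 mA, and I_E = (β+1)I_B = 2.21 mA.
V_CE = V_CC − I_C·R_C − I_E·R_E = 13 − 2.18×4.7 − 2.21×0.82 = 0.964 V.
V_CE = 0.964 V > 0.2 V confirms active-region operation.

I_C ≈ 2.2 mA, V_CE ≈ 0.96 V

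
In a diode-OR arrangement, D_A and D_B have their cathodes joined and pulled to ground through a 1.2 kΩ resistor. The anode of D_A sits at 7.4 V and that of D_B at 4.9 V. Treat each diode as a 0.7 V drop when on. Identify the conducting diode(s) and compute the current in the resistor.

Only D_A conducts; I_R ≈ 5.6 mA

Assume both conduct. Then node N would need to be at both 7.4−0.7 = 6.7 V and 4.9−0.7 = 4.2 V, which is impossible.
Assume only D_A conducts: V_N = 7.4 − 0.7 = 6.7 V, so I_R = 6.7/1.2 = 5.58 mA.
Check D_B: its anode-to-cathode voltage is 4.9 − 6.7 = -1.8 V < 0.7 V, so it is off. The assumption is consistent.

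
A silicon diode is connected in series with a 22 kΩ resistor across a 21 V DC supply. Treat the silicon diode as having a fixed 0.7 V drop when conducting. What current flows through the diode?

KVL around the loop: 21 = V_D + I·R = 0.7 + I × 22 kΩ.
So I = (21 − 0.7) / 22 kΩ = 20.3 / 22 = 0.923 mA.

I ≈ 0.92 mA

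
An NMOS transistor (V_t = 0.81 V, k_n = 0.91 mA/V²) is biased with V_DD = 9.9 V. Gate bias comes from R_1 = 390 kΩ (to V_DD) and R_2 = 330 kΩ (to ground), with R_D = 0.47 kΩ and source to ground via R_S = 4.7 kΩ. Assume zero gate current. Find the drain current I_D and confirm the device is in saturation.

V_G = V_DD·R_2/(R_1+R_2) = 9.9×330/720 = 4.54 V.
Assume saturation: I_D = (k_n/2)(V_GS − V_t)² with V_GS = V_G − I_D·R_S = 4.54 − 4.7·I_D.
Substituting gives 10.1·I_D² − 16.9·I_D + 6.32 = 0, with roots I_D = 0.558 or 1.13 mA.
The root I_D = 1.13 mA gives V_GS = -0.765 V ≤ V_t, so take I_D = 0.558 mA.
Then V_GS = 1.92 V and V_DS = V_DD − I_D(R_D+R_S) = 9.9 − 0.558×5.17 = 7.02 V.
Saturation requires V_DS ≥ V_GS − V_t = 1.11 V; 7.02 ≥ 1.11 ✓.

I_D ≈ 0.56 mA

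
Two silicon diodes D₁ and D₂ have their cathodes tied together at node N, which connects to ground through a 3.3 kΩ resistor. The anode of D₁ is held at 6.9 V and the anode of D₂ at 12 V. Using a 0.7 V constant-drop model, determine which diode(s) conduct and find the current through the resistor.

Only D₂ conducts; I_R ≈ 3.4 mA

Assume both conduct. Then node N would need to be at both 6.9−0.7 = 6.2 V and 12−0.7 = 11.3 V, which is impossible.
Assume only D₂ conducts: V_N = 12 − 0.7 = 11.3 V, so I_R = 11.3/3.3 = 3.42 mA.
Check D₁: its anode-to-cathode voltage is 6.9 − 11.3 = -4.4 V < 0.7 V, so it is off. The assumption is consistent.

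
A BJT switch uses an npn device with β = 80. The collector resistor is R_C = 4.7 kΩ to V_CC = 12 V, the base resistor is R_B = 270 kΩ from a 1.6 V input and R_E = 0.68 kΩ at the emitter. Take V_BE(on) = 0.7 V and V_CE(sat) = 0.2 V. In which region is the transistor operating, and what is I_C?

active; I_C ≈ 0.22 mA

Assume active. Base-emitter loop: I_B = (V_BB − V_BE)/(R_B + (β+1)R_E) = (1.6 − 0.7)/(270 + 81×0.68) = 0.00277 mA.
I_C = β·I_B = 80×0.00277 = 0.221 mA.
V_CE = V_CC − I_C·R_C − I_E·R_E = 12 − 0.221×4.7 − 0.224×0.68 = 10.8 V > V_CE(sat), so the active-region assumption holds.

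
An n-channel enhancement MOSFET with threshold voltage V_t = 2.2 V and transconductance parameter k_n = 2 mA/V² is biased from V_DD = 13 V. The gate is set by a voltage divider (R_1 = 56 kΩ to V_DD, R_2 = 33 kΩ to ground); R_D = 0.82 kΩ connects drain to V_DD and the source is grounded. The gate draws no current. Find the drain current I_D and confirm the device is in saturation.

V_G = V_DD·R_2/(R_1+R_2) = 13×33/89 = 4.82 V. With the source grounded, V_GS = V_G = 4.82 V.
Assume saturation: I_D = (k_n/2)(V_GS − V_t)² = (2/2)×(4.82 − 2.2)² = 1×2.62² = 6.87 mA.
V_DS = V_DD − I_D·R_D = 13 − 6.87×0.82 = 7.37 V.
Saturation requires V_DS ≥ V_GS − V_t = 2.62 V; 7.37 ≥ 2.62 ✓.

I_D ≈ 6.9 mA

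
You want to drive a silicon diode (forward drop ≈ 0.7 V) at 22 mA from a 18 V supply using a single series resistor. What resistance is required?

R ≈ 0.79 kΩ

The resistor drops V_S − V_D = 18 − 0.7 = 17.3 V at 22 mA.
R = 17.3 V / 22 mA = 0.786 kΩ.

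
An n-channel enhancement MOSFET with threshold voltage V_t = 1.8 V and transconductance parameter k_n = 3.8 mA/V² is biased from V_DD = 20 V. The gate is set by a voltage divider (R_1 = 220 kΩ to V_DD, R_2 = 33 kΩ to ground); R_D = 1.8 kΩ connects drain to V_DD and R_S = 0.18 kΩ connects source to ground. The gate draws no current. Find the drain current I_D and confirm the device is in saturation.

I_D ≈ 0.83 mA

V_G = V_DD·R_2/(R_1+R_2) = 20×33/253 = 2.61 V.
Assume saturation: I_D = (k_n/2)(V_GS − V_t)² with V_GS = V_G − I_D·R_S = 2.61 − 0.18·I_D.
Substituting gives 0.0616·I_D² − 1.55·I_D + 1.24 = 0, with roots I_D = 0.827 or 24.4 mA.
The root I_D = 24.4 mA gives V_GS = -1.78 V ≤ V_t, so take I_D = 0.827 mA.
Then V_GS = 2.46 V and V_DS = V_DD − I_D(R_D+R_S) = 20 − 0.827×1.98 = 18.4 V.
Saturation requires V_DS ≥ V_GS − V_t = 0.66 V; 18.4 ≥ 0.66 ✓.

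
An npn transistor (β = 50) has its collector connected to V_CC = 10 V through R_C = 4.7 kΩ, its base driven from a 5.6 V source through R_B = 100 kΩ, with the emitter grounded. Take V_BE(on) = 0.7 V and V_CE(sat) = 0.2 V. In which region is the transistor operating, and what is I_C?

saturation; I_C ≈ 2.1 mA

Assume active: I_B = (5.6 − 0.7)/100 = 0.049 mA, giving I_C = β·I_B = 2.45 mA.
But then V_CE = 10 − 2.45×4.7 = -1.51 V < V_CE(sat) = 0.2 V — impossible in the active region.
So the transistor is saturated. With V_CE = 0.2 V, I_C = (V_CC − 0.2)/R_C = 9.8/4.7 = 2.09 mA.
Check: β·I_B = 2.45 mA > I_C = 2.09 mA, confirming saturation.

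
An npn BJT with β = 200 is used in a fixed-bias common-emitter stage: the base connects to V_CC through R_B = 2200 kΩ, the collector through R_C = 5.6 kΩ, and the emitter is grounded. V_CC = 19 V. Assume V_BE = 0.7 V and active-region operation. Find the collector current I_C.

I_C ≈ 1.7 mA

Base loop: V_CC = I_B·R_B + V_BE, so I_B = (19 − 0.7)/2200 kΩ = 0.00832 mA.
In the active region I_C = β·I_B = 200 × 0.00832 = 1.66 mA.
Collector loop: V_CE = V_CC − I_C·R_C = 19 − 1.66×5.6 = 9.68 V.
Since V_CE = 9.68 V > V_CE(sat) ≈ 0.2 V, the transistor is in the active region as assumed.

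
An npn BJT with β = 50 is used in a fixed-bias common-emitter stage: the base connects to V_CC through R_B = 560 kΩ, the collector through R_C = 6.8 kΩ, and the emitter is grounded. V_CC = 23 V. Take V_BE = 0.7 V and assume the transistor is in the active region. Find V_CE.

V_CE ≈ 9.5 V

Base loop: V_CC = I_B·R_B + V_BE, so I_B = (23 − 0.7)/560 kΩ = 0.0398 mA.
In the active region I_C = β·I_B = 50 × 0.0398 = 1.99 mA.
Collector loop: V_CE = V_CC − I_C·R_C = 23 − 1.99×6.8 = 9.46 V.
Since V_CE = 9.46 V > V_CE(sat) ≈ 0.2 V, the transistor is in the active region as assumed.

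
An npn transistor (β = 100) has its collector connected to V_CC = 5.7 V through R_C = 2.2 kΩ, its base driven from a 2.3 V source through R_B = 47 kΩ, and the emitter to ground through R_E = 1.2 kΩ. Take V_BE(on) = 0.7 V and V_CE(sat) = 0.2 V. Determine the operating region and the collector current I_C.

active; I_C ≈ 0.95 mA

Assume active. Base-emitter loop: I_B = (V_BB − V_BE)/(R_B + (β+1)R_E) = (2.3 − 0.7)/(47 + 101×1.2) = 0.00951 mA.
I_C = β·I_B = 100×0.00951 = 0.951 mA.
V_CE = V_CC − I_C·R_C − I_E·R_E = 5.7 − 0.951×2.2 − 0.961×1.2 = 2.45 V > V_CE(sat), so the active-region assumption holds.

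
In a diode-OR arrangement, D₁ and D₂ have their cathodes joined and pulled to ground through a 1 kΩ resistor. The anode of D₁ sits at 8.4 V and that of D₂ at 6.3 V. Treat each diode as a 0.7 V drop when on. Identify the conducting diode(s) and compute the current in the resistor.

Assume both conduct. Then node N would need to be at both 8.4−0.7 = 7.7 V and 6.3−0.7 = 5.6 V, which is impossible.
Assume only D₁ conducts: V_N = 8.4 − 0.7 = 7.7 V, so I_R = 7.7/1 = 7.7 mA.
Check D₂: its anode-to-cathode voltage is 6.3 − 7.7 = -1.4 V < 0.7 V, so it is off. The assumption is consistent.

Only D₁ conducts; I_R ≈ 7.7 mA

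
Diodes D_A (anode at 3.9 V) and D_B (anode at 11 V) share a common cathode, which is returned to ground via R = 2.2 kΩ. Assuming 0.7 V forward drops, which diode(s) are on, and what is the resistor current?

Assume both conduct. Then node N would need to be at both 3.9−0.7 = 3.2 V and 11−0.7 = 10.3 V, which is impossible.
Assume only D_B conducts: V_N = 11 − 0.7 = 10.3 V, so I_R = 10.3/2.2 = 4.68 mA.
Check D_A: its anode-to-cathode voltage is 3.9 − 10.3 = -6.4 V < 0.7 V, so it is off. The assumption is consistent.

Only D_B conducts; I_R ≈ 4.7 mA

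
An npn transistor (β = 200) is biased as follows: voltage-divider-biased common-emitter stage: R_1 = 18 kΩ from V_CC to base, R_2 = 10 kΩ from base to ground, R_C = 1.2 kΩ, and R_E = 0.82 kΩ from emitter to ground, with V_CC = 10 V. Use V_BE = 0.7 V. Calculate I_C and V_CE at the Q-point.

Thevenize the base divider: V_Th = V_CC·R_2/(R_1+R_2) = 10×10/28 = 3.57 V, R_Th = R_1‖R_2 = 6.43 kΩ.
Base-emitter loop: V_Th = I_B·R_Th + V_BE + (β+1)I_B·R_E, so I_B = (3.57 − 0.7) / (6.43 + 201×0.82) = 0.0168 mA.
I_C = β·I_B = 200×0.0168 = 3.35 mA, and I_E = (β+1)I_B = 3.37 mA.
V_CE = V_CC − I_C·R_C − I_E·R_E = 10 − 3.35×1.2 − 3.37×0.82 = 3.21 V.
V_CE = 3.21 V > 0.2 V confirms active-region operation.

I_C ≈ 3.4 mA, V_CE ≈ 3.2 V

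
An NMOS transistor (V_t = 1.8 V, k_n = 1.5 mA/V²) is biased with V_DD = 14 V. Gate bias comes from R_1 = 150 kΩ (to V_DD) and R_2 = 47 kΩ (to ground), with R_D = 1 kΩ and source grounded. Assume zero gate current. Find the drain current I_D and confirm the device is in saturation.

V_G = V_DD·R_2/(R_1+R_2) = 14×47/197 = 3.34 V. With the source grounded, V_GS = V_G = 3.34 V.
Assume saturation: I_D = (k_n/2)(V_GS − V_t)² = (1.5/2)×(3.34 − 1.8)² = 0.75×1.54² = 1.78 mA.
V_DS = V_DD − I_D·R_D = 14 − 1.78×1 = 12.2 V.
Saturation requires V_DS ≥ V_GS − V_t = 1.54 V; 12.2 ≥ 1.54 ✓.

I_D ≈ 1.8 mA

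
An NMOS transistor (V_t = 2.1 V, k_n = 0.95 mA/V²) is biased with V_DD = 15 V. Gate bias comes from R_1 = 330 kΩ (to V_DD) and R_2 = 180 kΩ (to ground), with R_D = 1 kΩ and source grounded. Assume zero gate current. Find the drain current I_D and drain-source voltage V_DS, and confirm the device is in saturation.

V_G = V_DD·R_2/(R_1+R_2) = 15×180/510 = 5.29 V. With the source grounded, V_GS = V_G = 5.29 V.
Assume saturation: I_D = (k_n/2)(V_GS − V_t)² = (0.95/2)×(5.29 − 2.1)² = 0.475×3.19² = 4.85 mA.
V_DS = V_DD − I_D·R_D = 15 − 4.85×1 = 10.2 V.
Saturation requires V_DS ≥ V_GS − V_t = 3.19 V; 10.2 ≥ 3.19 ✓.

I_D ≈ 4.8 mA, V_DS ≈ 10 V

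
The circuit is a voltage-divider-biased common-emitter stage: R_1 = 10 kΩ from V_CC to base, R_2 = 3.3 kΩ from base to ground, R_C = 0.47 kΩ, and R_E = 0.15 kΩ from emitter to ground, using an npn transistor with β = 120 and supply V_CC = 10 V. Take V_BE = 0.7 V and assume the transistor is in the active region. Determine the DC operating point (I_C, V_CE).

Thevenize the base divider: V_Th = V_CC·R_2/(R_1+R_2) = 10×3.3/13.3 = 2.48 V, R_Th = R_1‖R_2 = 2.48 kΩ.
Base-emitter loop: V_Th = I_B·R_Th + V_BE + (β+1)I_B·R_E, so I_B = (2.48 − 0.7) / (2.48 + 121×0.15) = 0.0863 mA.
I_C = β·I_B = 120×0.0863 = 10.4 mA, and I_E = (β+1)I_B = 10.4 mA.
V_CE = V_CC − I_C·R_C − I_E·R_E = 10 − 10.4×0.47 − 10.4×0.15 = 3.56 V.
V_CE = 3.56 V > 0.2 V confirms active-region operation.

I_C ≈ 10 mA, V_CE ≈ 3.6 V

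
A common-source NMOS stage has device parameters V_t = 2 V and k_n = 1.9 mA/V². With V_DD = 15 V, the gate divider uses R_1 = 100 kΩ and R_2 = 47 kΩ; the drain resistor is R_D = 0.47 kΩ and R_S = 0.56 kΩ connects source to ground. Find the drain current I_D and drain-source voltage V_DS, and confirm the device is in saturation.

I_D ≈ 2.2 mA, V_DS ≈ 13 V

V_G = V_DD·R_2/(R_1+R_2) = 15×47/147 = 4.8 V.
Assume saturation: I_D = (k_n/2)(V_GS − V_t)² with V_GS = V_G − I_D·R_S = 4.8 − 0.56·I_D.
Substituting gives 0.298·I_D² − 3.97·I_D + 7.43 = 0, with roots I_D = 2.25 or 11.1 mA.
The root I_D = 11.1 mA gives V_GS = -1.42 V ≤ V_t, so take I_D = 2.25 mA.
Then V_GS = 3.54 V and V_DS = V_DD − I_D(R_D+R_S) = 15 − 2.25×1.03 = 12.7 V.
Saturation requires V_DS ≥ V_GS − V_t = 1.54 V; 12.7 ≥ 1.54 ✓.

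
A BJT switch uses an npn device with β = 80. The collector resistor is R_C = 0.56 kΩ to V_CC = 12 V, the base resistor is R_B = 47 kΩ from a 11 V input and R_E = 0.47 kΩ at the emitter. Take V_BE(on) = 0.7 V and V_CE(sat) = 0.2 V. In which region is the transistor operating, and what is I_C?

active; I_C ≈ 9.7 mA

Assume active. Base-emitter loop: I_B = (V_BB − V_BE)/(R_B + (β+1)R_E) = (11 − 0.7)/(47 + 81×0.47) = 0.121 mA.
I_C = β·I_B = 80×0.121 = 9.69 mA.
V_CE = V_CC − I_C·R_C − I_E·R_E = 12 − 9.69×0.56 − 9.81×0.47 = 1.97 V > V_CE(sat), so the active-region assumption holds.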